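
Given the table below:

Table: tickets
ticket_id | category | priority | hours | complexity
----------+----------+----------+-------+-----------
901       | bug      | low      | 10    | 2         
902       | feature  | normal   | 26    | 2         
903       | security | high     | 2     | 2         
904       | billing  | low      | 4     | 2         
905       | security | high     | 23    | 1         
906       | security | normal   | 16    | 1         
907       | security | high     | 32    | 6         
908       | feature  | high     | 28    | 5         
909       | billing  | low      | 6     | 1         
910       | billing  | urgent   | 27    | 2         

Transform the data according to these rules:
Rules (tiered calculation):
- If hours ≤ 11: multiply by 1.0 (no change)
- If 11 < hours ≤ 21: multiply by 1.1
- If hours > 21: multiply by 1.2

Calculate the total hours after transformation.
202.8

Step 1: Tier 1 (hours ≤ 11): 4 records, sum = 22 × 1.0 = 22.0
Step 2: Tier 2 (11 < hours ≤ 21): 1 records, sum = 16 × 1.1 = 17.6
Step 3: Tier 3 (hours > 21): 5 records, sum = 136 × 1.2 = 163.2
Step 4: Final sum = 22.0 + 17.6 + 163.2 = 202.8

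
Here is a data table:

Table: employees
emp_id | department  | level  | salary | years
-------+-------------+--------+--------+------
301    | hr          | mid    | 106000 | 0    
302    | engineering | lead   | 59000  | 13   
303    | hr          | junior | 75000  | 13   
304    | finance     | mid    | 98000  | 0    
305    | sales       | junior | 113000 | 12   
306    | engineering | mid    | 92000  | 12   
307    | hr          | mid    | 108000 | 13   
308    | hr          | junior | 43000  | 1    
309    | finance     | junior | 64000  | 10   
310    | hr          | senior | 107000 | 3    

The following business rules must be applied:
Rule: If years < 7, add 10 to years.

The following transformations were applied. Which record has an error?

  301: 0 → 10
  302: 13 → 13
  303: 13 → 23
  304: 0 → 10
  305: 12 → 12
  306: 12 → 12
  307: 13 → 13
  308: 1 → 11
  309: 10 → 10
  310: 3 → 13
Record 303 has an error. The correct transformed value should be 13, not 23.

Step 1: Check each record against the rule
Step 2: Record 303 has years = 13
Step 3: Since 13 >= 7, the bonus should not have been applied
Step 4: Correct value = 13, but claimed value = 23
Conclusion: Record 303 has the error.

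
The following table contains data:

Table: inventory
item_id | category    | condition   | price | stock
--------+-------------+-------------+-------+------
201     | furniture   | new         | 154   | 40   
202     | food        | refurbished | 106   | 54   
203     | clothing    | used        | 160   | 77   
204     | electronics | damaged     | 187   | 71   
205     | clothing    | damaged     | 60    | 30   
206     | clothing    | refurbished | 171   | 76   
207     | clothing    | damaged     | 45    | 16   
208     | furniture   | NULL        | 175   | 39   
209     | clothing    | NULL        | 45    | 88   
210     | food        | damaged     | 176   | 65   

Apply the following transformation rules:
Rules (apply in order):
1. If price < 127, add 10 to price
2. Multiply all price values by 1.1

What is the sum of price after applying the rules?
1450.9

Step 1: Apply Rule 1 - Add 10 to records with price < 127
  - 4 records affected: 256 + (4 × 10) = 296
  - Unaffected records: 1023
  - Sum after Rule 1: 1319
Step 2: Apply Rule 2 - Multiply all by 1.1
  - 1319 × 1.1 = 1450.9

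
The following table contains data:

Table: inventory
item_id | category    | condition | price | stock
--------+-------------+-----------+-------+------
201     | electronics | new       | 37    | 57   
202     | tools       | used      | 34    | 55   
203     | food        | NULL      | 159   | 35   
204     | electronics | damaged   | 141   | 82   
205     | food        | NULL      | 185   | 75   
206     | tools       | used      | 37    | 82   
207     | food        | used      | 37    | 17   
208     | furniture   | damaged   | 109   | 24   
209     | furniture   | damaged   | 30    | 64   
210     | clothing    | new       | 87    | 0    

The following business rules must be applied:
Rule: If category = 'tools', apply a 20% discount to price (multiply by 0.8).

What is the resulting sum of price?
841.8

Step 1: Records with category = 'tools' have total price = 71
Step 2: Apply multiplier: 71 × 0.8 = 56.8
Step 3: Other records total: 785
Step 4: Final sum = 56.8 + 785 = 841.8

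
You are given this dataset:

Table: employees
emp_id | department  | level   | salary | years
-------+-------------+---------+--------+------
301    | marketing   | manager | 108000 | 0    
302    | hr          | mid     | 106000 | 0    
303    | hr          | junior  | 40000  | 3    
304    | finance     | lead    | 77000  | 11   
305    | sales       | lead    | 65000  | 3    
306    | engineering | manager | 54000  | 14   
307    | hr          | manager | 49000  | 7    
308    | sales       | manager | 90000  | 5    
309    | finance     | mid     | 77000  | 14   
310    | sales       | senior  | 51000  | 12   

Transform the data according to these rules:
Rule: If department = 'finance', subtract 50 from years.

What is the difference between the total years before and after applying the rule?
100

Step 1: Original sum of years = 69
Step 2: 2 records have department = 'finance'
Step 3: Each affected record changes by -50
Step 4: Total change = 2 × -50 = -100
Step 5: New sum = 69 + -100 = -31
Step 6: Difference = |-31 - 69| = 100
        (Sum decreased by 100)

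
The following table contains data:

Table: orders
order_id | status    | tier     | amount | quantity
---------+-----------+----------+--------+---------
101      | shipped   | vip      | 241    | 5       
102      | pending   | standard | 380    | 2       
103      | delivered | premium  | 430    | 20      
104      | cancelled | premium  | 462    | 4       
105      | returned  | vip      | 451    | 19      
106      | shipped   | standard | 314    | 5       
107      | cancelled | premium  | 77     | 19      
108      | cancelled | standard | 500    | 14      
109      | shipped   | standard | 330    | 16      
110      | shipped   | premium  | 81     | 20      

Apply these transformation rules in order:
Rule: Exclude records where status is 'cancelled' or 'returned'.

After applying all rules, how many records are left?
6

Step 1: Count records to exclude
  - 3 (cancelled) + 1 (returned) = 4 records
Step 2: Total records: 10
Step 3: Remaining = 10 - 4 = 6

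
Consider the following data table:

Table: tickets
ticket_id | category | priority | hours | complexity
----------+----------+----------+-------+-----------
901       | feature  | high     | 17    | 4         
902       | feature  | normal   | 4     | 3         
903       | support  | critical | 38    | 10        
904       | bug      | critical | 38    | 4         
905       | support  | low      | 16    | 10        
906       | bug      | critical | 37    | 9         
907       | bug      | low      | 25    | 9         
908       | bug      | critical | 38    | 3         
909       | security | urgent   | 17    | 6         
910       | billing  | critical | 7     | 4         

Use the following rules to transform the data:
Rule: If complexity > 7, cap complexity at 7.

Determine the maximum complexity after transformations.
7

Step 1: Original maximum complexity = 10
Step 2: Apply cap at 7
Step 3: 4 records had complexity > 7 and were capped
Step 4: Maximum after transformation = 7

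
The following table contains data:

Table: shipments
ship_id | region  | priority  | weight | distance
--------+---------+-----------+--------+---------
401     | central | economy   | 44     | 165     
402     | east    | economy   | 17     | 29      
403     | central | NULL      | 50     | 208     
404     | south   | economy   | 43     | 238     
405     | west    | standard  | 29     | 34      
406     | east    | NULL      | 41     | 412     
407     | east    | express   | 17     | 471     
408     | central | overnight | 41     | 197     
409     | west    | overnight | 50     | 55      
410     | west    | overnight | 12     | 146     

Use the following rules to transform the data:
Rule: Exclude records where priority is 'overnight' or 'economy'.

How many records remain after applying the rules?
4

Step 1: Count records to exclude
  - 3 (overnight) + 3 (economy) = 6 records
Step 2: Total records: 10
Step 3: Remaining = 10 - 6 = 4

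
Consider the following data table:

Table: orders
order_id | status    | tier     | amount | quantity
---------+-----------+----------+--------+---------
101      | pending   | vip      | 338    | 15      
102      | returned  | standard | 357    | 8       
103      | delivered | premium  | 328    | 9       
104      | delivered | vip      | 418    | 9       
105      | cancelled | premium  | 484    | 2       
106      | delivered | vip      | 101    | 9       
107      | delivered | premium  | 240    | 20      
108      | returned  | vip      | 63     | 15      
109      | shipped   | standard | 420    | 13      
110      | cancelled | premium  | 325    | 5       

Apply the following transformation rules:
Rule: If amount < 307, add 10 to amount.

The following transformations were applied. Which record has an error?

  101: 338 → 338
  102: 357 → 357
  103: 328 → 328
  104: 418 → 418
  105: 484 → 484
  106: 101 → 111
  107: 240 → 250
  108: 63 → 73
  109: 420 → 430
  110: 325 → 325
Record 109 has an error. The correct transformed value should be 420, not 430.

Step 1: Check each record against the rule
Step 2: Record 109 has amount = 420
Step 3: Since 420 >= 307, the bonus should not have been applied
Step 4: Correct value = 420, but claimed value = 430
Conclusion: Record 109 has the error.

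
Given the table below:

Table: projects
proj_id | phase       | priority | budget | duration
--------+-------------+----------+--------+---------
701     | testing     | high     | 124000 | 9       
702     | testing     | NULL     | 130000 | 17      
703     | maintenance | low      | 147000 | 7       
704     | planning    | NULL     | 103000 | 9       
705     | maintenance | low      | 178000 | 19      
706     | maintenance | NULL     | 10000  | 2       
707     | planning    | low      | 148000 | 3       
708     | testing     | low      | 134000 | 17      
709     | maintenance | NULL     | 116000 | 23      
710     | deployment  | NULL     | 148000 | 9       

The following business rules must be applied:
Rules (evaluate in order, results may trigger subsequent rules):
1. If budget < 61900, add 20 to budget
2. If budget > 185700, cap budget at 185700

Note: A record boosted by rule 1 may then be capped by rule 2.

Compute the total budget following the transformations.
1238020

Step 1: Apply rule 1 to records with budget < 61900
  - 1 records get bonus of 20
  - Of these, 0 records then exceed 185700 and get capped
Step 2: Apply rule 2 to records with budget > 185700
  - 0 records (original) are capped
Step 3: Calculate final sum = 1238020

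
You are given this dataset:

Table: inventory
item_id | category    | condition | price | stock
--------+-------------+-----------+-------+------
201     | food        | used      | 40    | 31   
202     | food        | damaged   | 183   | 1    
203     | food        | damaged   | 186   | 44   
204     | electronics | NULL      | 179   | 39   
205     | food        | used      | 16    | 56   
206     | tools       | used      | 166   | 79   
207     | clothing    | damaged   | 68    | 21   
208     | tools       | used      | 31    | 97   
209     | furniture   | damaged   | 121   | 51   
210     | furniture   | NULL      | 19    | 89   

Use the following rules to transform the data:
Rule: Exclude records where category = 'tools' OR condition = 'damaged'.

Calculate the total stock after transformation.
215

Step 1: Find records where category = 'tools' OR condition = 'damaged'
Step 2: 6 records match, summing to 293
Step 3: Original sum: 508
Step 4: Remaining sum = 508 - 293 = 215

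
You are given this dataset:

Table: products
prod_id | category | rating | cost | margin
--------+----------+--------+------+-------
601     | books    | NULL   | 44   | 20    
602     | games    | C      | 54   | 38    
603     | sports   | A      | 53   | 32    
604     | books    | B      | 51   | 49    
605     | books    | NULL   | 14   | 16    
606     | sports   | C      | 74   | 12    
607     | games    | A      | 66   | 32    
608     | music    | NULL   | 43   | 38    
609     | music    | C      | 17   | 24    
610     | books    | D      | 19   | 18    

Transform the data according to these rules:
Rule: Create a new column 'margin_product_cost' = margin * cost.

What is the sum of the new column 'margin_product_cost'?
12735

Step 1: For each record, compute margin * cost
Example calculations:
  20 * 44 = 880
  38 * 54 = 2052
  32 * 53 = 1696
  ...
Step 2: Sum all derived values
Step 3: Total = 12735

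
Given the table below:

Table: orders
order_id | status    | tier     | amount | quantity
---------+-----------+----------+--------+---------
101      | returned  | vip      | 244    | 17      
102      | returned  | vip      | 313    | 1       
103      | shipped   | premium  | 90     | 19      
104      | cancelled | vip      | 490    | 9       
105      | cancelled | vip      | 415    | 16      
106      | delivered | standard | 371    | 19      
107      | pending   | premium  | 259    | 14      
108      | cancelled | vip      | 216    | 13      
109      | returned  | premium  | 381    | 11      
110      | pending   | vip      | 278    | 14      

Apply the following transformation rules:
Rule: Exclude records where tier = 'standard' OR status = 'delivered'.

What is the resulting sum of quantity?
114

Step 1: Find records where tier = 'standard' OR status = 'delivered'
Step 2: 1 records match, summing to 19
Step 3: Original sum: 133
Step 4: Remaining sum = 133 - 19 = 114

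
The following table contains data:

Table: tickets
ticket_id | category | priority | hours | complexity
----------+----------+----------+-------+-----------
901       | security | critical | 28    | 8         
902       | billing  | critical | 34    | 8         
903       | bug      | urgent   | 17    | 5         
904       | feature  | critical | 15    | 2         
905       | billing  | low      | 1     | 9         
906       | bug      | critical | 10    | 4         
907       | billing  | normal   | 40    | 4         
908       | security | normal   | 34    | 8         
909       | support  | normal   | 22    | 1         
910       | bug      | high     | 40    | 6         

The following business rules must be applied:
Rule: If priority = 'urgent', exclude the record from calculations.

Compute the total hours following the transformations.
224

Step 1: Identify records where priority = 'urgent'
Step 2: The excluded records sum to 17
Step 3: Original total hours = 241
Step 4: Remaining total = 241 - 17 = 224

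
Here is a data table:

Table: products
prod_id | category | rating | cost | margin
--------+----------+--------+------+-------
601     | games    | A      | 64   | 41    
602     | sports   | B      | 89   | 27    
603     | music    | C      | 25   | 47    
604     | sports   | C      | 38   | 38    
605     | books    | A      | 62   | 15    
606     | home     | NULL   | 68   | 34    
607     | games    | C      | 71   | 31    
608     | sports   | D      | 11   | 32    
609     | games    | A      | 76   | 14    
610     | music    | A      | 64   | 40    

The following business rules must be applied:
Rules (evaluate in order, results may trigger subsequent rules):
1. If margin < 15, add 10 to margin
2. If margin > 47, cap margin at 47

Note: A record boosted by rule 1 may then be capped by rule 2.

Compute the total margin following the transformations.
329

Step 1: Apply rule 1 to records with margin < 15
  - 1 records get bonus of 10
  - Of these, 0 records then exceed 47 and get capped
Step 2: Apply rule 2 to records with margin > 47
  - 0 records (original) are capped
Step 3: Calculate final sum = 329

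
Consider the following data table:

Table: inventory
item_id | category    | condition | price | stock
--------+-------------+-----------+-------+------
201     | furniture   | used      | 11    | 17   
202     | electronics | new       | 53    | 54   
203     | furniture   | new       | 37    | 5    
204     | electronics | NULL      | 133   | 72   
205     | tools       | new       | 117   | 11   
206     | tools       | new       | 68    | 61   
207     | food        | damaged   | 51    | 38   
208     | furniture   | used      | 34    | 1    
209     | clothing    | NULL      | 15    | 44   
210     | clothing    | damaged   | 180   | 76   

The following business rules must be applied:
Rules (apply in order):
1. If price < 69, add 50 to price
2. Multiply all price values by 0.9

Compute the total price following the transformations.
944.1

Step 1: Apply Rule 1 - Add 50 to records with price < 69
  - 7 records affected: 269 + (7 × 50) = 619
  - Unaffected records: 430
  - Sum after Rule 1: 1049
Step 2: Apply Rule 2 - Multiply all by 0.9
  - 1049 × 0.9 = 944.1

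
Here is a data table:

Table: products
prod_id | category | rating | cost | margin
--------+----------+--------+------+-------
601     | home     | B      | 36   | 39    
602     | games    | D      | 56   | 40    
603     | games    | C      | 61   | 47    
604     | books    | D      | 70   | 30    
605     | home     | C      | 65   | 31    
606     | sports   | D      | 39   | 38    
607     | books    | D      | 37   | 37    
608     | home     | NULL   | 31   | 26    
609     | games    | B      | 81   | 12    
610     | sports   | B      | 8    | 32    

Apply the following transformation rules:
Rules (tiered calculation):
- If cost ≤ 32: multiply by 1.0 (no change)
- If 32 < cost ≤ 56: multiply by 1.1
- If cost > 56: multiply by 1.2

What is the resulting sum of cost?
556.2

Step 1: Tier 1 (cost ≤ 32): 2 records, sum = 39 × 1.0 = 39.0
Step 2: Tier 2 (32 < cost ≤ 56): 4 records, sum = 168 × 1.1 = 184.8
Step 3: Tier 3 (cost > 56): 4 records, sum = 277 × 1.2 = 332.4
Step 4: Final sum = 39.0 + 184.8 + 332.4 = 556.2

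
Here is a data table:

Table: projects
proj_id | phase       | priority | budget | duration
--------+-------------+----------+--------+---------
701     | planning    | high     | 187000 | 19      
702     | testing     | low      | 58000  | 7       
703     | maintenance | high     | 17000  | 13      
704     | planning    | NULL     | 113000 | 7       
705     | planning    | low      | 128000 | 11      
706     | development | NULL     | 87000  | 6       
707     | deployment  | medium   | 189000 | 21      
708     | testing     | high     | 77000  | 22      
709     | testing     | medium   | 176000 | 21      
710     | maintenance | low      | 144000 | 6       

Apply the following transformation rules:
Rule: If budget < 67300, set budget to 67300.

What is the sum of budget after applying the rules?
1235600

Step 1: 2 records have budget < 67300
Step 2: These records originally summed to 75000
Step 3: After setting to minimum: 2 × 67300 = 134600
Step 4: Unaffected records sum: 1101000
Step 5: Final sum = 134600 + 1101000 = 1235600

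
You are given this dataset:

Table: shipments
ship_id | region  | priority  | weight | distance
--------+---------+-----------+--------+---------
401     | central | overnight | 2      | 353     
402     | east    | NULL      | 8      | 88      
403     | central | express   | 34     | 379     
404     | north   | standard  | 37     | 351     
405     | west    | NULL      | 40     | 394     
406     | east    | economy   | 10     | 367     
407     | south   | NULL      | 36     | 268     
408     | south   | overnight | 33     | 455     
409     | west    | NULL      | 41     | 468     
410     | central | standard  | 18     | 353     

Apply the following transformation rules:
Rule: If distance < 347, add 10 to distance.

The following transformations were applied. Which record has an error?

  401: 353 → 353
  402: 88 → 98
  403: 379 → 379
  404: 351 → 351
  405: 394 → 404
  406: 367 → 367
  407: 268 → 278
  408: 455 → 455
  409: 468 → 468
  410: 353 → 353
Record 405 has an error. The correct transformed value should be 394, not 404.

Step 1: Check each record against the rule
Step 2: Record 405 has distance = 394
Step 3: Since 394 >= 347, the bonus should not have been applied
Step 4: Correct value = 394, but claimed value = 404
Conclusion: Record 405 has the error.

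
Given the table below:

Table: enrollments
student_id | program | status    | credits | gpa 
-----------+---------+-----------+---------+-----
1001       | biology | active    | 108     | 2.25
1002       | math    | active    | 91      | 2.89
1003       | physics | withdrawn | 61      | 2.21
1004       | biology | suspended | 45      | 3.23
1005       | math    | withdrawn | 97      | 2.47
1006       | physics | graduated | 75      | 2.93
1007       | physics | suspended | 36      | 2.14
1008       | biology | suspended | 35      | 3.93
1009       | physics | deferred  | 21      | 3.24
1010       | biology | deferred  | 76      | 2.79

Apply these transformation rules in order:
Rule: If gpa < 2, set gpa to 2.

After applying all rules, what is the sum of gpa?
28.08

Step 1: 0 records have gpa < 2
Step 2: These records originally summed to 0
Step 3: After setting to minimum: 0 × 2 = 0
Step 4: Unaffected records sum: 28.08
Step 5: Final sum = 0 + 28.08 = 28.08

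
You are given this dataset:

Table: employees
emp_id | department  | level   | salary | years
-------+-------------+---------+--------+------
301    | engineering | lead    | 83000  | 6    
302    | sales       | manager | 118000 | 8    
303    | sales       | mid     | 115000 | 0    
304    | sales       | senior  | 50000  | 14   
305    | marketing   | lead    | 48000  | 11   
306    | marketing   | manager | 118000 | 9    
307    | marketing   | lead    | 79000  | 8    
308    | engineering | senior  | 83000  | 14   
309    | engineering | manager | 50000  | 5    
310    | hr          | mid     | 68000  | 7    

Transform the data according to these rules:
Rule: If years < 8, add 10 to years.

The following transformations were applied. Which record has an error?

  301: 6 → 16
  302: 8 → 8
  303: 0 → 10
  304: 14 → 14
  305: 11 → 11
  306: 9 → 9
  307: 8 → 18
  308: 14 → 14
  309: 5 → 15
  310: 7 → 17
Record 307 has an error. The correct transformed value should be 8, not 18.

Step 1: Check each record against the rule
Step 2: Record 307 has years = 8
Step 3: Since 8 >= 8, the bonus should not have been applied
Step 4: Correct value = 8, but claimed value = 18
Conclusion: Record 307 has the error.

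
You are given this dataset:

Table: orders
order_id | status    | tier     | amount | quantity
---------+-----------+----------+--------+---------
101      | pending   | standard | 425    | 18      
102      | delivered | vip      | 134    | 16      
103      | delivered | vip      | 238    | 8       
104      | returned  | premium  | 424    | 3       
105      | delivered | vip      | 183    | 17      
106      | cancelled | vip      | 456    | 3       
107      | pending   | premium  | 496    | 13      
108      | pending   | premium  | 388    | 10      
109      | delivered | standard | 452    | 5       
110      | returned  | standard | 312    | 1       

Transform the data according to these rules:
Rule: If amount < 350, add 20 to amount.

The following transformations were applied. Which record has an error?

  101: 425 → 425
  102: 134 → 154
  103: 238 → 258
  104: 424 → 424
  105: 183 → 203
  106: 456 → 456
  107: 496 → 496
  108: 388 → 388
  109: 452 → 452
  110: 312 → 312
Record 110 has an error. The correct transformed value should be 332, not 312.

Step 1: Check each record against the rule
Step 2: Record 110 has amount = 312
Step 3: Since 312 < 350, the bonus should have been applied
Step 4: Correct value = 332, but claimed value = 312
Conclusion: Record 110 has the error.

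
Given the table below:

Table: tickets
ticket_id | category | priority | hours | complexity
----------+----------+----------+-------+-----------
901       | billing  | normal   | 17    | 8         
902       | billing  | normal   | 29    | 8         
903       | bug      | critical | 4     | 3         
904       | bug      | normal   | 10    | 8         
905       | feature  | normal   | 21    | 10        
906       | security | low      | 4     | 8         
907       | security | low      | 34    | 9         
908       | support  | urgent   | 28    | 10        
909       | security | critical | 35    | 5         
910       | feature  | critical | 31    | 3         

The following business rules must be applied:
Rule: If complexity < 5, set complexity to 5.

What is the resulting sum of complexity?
76

Step 1: 2 records have complexity < 5
Step 2: These records originally summed to 6
Step 3: After setting to minimum: 2 × 5 = 10
Step 4: Unaffected records sum: 66
Step 5: Final sum = 10 + 66 = 76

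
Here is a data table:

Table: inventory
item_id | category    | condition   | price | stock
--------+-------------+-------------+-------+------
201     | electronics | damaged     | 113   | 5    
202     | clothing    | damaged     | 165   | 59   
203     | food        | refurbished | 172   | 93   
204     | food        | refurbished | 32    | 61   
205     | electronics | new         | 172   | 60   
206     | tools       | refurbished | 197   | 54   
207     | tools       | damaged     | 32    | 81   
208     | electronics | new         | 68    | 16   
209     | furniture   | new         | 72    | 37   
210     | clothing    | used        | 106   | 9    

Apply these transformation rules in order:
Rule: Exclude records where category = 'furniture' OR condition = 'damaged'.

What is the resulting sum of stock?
293

Step 1: Find records where category = 'furniture' OR condition = 'damaged'
Step 2: 4 records match, summing to 182
Step 3: Original sum: 475
Step 4: Remaining sum = 475 - 182 = 293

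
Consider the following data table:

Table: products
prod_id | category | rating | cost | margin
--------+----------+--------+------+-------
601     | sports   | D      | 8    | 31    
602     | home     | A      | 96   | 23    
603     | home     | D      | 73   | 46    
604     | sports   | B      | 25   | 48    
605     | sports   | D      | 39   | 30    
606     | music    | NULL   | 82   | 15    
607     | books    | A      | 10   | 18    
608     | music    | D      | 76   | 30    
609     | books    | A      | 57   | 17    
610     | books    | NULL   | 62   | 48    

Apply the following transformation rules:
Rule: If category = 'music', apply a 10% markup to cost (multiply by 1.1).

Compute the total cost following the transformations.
543.8

Step 1: Records with category = 'music' have total cost = 158
Step 2: Apply multiplier: 158 × 1.1 = 173.8
Step 3: Other records total: 370
Step 4: Final sum = 173.8 + 370 = 543.8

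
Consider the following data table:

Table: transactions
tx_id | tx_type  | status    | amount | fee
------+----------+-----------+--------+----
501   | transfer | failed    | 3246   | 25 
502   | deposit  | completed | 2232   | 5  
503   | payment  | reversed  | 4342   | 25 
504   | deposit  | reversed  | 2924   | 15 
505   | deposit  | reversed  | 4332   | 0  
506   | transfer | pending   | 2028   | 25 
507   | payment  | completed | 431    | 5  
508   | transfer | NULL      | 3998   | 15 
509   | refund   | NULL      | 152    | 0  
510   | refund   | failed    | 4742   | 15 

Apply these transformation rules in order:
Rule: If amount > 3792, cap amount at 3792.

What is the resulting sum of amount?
26181

Step 1: 4 records have amount > 3792
Step 2: These records originally summed to 17414
Step 3: After capping: 4 × 3792 = 15168
Step 4: Unaffected records sum: 11013
Step 5: Final sum = 15168 + 11013 = 26181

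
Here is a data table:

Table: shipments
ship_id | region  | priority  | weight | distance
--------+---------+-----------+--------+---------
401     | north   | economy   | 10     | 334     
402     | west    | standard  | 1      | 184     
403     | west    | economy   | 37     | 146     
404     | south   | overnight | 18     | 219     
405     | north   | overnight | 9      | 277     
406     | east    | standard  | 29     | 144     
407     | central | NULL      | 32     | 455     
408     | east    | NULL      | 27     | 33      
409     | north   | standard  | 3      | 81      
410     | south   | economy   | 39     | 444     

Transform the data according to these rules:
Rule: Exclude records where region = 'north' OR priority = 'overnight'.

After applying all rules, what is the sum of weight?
165

Step 1: Find records where region = 'north' OR priority = 'overnight'
Step 2: 4 records match, summing to 40
Step 3: Original sum: 205
Step 4: Remaining sum = 205 - 40 = 165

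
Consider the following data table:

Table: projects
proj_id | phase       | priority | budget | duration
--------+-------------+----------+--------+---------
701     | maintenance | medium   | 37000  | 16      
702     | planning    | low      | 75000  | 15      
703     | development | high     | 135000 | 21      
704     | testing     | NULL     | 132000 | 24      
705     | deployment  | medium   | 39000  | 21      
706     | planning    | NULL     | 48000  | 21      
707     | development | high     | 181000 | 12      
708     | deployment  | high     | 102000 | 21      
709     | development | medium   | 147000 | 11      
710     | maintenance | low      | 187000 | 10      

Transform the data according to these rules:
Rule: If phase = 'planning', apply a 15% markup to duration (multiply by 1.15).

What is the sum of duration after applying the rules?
177.4

Step 1: Records with phase = 'planning' have total duration = 36
Step 2: Apply multiplier: 36 × 1.15 = 41.4
Step 3: Other records total: 136
Step 4: Final sum = 41.4 + 136 = 177.4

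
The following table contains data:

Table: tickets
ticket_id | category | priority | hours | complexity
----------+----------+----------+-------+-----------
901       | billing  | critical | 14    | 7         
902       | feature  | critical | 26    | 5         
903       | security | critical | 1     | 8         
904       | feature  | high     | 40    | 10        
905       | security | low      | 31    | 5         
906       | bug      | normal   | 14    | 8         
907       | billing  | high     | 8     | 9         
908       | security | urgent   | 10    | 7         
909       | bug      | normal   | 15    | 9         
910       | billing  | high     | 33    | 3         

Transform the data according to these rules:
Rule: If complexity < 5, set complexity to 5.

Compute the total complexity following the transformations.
73

Step 1: 1 records have complexity < 5
Step 2: These records originally summed to 3
Step 3: After setting to minimum: 1 × 5 = 5
Step 4: Unaffected records sum: 68
Step 5: Final sum = 5 + 68 = 73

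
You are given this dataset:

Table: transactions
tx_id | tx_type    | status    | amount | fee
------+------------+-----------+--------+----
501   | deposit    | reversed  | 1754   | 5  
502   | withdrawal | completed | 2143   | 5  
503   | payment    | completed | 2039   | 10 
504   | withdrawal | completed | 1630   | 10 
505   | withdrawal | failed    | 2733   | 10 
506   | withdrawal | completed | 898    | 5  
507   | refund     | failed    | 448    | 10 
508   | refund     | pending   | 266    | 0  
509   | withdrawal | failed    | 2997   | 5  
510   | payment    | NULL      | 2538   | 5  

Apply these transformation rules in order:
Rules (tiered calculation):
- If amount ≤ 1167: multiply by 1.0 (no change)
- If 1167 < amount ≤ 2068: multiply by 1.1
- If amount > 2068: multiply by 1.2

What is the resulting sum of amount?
20070.5

Step 1: Tier 1 (amount ≤ 1167): 3 records, sum = 1612 × 1.0 = 1612.0
Step 2: Tier 2 (1167 < amount ≤ 2068): 3 records, sum = 5423 × 1.1 = 5965.3
Step 3: Tier 3 (amount > 2068): 4 records, sum = 10411 × 1.2 = 12493.2
Step 4: Final sum = 1612.0 + 5965.3 + 12493.2 = 20070.5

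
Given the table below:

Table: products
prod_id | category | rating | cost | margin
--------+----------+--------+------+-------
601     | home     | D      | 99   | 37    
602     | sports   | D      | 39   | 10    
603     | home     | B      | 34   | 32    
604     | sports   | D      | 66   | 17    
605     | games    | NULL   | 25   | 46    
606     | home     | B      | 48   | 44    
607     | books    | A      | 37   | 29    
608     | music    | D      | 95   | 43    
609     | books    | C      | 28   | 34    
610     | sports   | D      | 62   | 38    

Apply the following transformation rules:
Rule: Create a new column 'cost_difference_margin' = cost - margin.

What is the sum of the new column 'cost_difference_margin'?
203

Step 1: For each record, compute cost - margin
Example calculations:
  99 - 37 = 62
  39 - 10 = 29
  34 - 32 = 2
  ...
Step 2: Sum all derived values
Step 3: Total = 203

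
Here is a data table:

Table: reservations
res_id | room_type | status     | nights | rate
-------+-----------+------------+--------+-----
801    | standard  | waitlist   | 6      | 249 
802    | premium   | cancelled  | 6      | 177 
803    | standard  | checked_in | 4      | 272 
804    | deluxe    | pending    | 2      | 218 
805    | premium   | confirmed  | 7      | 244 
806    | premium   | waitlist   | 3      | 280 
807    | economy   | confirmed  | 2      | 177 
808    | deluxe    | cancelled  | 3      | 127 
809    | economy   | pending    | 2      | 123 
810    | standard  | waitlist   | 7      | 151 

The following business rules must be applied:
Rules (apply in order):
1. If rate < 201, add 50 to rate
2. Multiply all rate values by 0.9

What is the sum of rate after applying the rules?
2041.2

Step 1: Apply Rule 1 - Add 50 to records with rate < 201
  - 5 records affected: 755 + (5 × 50) = 1005
  - Unaffected records: 1263
  - Sum after Rule 1: 2268
Step 2: Apply Rule 2 - Multiply all by 0.9
  - 2268 × 0.9 = 2041.2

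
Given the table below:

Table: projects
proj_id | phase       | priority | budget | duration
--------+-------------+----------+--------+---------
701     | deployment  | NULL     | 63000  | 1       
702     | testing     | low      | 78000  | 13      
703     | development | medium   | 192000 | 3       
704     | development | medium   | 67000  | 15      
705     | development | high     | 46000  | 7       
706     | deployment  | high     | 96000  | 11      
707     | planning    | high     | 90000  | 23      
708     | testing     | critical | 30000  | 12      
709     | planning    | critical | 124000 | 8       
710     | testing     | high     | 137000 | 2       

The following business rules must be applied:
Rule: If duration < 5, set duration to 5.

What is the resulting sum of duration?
104

Step 1: 3 records have duration < 5
Step 2: These records originally summed to 6
Step 3: After setting to minimum: 3 × 5 = 15
Step 4: Unaffected records sum: 89
Step 5: Final sum = 15 + 89 = 104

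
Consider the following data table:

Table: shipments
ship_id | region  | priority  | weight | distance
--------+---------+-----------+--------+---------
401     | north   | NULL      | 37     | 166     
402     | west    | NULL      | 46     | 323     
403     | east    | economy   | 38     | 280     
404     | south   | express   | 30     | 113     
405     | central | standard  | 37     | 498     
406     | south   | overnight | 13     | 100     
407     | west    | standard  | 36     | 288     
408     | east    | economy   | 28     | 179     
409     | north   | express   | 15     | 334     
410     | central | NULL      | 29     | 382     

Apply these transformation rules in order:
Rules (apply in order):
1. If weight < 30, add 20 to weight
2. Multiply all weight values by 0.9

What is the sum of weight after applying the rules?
350.1

Step 1: Apply Rule 1 - Add 20 to records with weight < 30
  - 4 records affected: 85 + (4 × 20) = 165
  - Unaffected records: 224
  - Sum after Rule 1: 389
Step 2: Apply Rule 2 - Multiply all by 0.9
  - 389 × 0.9 = 350.1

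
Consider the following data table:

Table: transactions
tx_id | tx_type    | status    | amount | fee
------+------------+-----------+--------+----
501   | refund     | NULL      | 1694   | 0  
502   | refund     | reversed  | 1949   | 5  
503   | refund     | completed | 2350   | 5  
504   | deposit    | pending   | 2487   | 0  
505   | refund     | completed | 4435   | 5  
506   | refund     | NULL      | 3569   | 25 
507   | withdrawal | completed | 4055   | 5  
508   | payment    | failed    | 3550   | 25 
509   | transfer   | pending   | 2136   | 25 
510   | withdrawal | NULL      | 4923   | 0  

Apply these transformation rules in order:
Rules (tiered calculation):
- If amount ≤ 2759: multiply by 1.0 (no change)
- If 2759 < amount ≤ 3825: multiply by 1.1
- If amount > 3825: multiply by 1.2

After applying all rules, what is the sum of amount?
34542.5

Step 1: Tier 1 (amount ≤ 2759): 5 records, sum = 10616 × 1.0 = 10616.0
Step 2: Tier 2 (2759 < amount ≤ 3825): 2 records, sum = 7119 × 1.1 = 7830.9
Step 3: Tier 3 (amount > 3825): 3 records, sum = 13413 × 1.2 = 16095.6
Step 4: Final sum = 10616.0 + 7830.9 + 16095.6 = 34542.5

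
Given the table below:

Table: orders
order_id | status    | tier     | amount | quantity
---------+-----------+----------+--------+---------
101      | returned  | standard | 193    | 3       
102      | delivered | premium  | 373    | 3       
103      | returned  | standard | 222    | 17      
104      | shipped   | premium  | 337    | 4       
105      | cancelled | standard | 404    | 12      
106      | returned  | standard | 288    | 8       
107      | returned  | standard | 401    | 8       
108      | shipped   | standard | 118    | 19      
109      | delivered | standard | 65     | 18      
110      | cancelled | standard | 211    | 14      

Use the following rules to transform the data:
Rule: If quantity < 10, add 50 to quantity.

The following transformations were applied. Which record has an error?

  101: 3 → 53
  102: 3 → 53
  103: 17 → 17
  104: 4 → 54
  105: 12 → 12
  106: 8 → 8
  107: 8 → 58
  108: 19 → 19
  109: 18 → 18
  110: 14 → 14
Record 106 has an error. The correct transformed value should be 58, not 8.

Step 1: Check each record against the rule
Step 2: Record 106 has quantity = 8
Step 3: Since 8 < 10, the bonus should have been applied
Step 4: Correct value = 58, but claimed value = 8
Conclusion: Record 106 has the error.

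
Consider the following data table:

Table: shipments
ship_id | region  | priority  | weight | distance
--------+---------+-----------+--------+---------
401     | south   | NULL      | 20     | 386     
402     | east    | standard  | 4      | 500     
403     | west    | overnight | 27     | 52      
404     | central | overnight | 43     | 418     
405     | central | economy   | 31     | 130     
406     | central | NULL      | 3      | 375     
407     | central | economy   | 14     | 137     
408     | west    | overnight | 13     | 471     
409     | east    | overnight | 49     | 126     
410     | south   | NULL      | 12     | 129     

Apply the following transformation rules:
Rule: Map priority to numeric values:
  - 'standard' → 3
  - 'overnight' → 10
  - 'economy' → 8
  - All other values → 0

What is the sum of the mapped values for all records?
59

Step 1: Apply mapping to each record
Step 2: Count by status:
  'standard': 1 records × 3 = 3
  'overnight': 4 records × 10 = 40
  'economy': 2 records × 8 = 16
Step 3: Sum all mapped values = 59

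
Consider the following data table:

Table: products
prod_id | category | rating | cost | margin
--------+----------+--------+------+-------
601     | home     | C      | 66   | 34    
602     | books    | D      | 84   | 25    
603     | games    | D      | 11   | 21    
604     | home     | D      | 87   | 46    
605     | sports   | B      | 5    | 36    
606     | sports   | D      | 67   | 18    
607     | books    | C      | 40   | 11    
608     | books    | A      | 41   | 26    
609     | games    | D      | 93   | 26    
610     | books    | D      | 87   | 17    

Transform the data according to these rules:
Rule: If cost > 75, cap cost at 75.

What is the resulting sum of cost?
530

Step 1: 4 records have cost > 75
Step 2: These records originally summed to 351
Step 3: After capping: 4 × 75 = 300
Step 4: Unaffected records sum: 230
Step 5: Final sum = 300 + 230 = 530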